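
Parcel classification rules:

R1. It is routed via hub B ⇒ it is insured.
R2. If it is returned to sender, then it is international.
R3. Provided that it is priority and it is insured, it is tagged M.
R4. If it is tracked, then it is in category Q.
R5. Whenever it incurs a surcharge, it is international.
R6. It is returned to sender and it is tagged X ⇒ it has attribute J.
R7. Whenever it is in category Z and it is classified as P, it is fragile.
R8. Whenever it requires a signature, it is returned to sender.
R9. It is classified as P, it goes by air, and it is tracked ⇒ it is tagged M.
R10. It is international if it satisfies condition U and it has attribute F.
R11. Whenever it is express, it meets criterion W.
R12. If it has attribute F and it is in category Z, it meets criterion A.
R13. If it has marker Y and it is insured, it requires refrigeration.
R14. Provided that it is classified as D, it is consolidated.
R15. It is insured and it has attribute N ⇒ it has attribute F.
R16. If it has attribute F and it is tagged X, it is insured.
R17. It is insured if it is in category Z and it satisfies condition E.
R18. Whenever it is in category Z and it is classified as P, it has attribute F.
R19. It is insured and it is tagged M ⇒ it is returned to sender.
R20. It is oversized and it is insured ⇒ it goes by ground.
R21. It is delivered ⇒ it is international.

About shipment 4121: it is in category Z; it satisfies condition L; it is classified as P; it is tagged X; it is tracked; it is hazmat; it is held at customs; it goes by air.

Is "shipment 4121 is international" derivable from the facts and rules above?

Yes

By R9 (it is classified as P, it goes by air, it is tracked): it is tagged M.
By R18 (it is in category Z, it is classified as P): it has attribute F.
By R16 (it has attribute F, it is tagged X): it is insured.
By R19 (it is insured, it is tagged M): it is returned to sender.
By R2 (it is returned to sender): it is international.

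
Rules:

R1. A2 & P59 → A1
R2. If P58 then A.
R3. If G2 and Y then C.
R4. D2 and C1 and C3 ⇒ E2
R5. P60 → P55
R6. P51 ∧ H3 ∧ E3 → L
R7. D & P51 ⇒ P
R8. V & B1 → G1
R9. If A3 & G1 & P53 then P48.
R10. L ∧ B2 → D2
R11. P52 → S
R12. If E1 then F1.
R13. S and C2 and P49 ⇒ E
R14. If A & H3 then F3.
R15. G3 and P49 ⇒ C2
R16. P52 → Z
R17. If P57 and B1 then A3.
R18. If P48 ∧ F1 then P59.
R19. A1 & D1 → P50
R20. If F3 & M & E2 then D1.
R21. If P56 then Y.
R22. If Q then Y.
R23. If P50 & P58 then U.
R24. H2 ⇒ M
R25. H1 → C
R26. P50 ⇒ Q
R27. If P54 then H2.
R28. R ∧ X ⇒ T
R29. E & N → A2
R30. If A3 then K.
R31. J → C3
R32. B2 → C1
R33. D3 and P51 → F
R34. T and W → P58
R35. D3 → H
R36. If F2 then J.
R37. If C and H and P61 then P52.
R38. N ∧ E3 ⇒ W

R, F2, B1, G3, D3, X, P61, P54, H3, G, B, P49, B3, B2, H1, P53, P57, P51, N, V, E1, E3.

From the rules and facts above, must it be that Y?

L  (by R6: P51, H3, E3)
G1  (by R8: V, B1)
D2  (by R10: L, B2)
F1  (by R12: E1)
C2  (by R15: G3, P49)
A3  (by R17: P57, B1)
C  (by R25: H1)
H2  (by R27: P54)
T  (by R28: R, X)
C1  (by R32: B2)
H  (by R35: D3)
J  (by R36: F2)
P52  (by R37: C, H, P61)
W  (by R38: N, E3)
P48  (by R9: A3, G1, P53)
S  (by R11: P52)
E  (by R13: S, C2, P49)
P59  (by R18: P48, F1)
M  (by R24: H2)
A2  (by R29: E, N)
C3  (by R31: J)
P58  (by R34: T, W)
A1  (by R1: A2, P59)
A  (by R2: P58)
E2  (by R4: D2, C1, C3)
F3  (by R14: A, H3)
D1  (by R20: F3, M, E2)
P50  (by R19: A1, D1)
Q  (by R26: P50)
Y  (by R22: Q)

Yes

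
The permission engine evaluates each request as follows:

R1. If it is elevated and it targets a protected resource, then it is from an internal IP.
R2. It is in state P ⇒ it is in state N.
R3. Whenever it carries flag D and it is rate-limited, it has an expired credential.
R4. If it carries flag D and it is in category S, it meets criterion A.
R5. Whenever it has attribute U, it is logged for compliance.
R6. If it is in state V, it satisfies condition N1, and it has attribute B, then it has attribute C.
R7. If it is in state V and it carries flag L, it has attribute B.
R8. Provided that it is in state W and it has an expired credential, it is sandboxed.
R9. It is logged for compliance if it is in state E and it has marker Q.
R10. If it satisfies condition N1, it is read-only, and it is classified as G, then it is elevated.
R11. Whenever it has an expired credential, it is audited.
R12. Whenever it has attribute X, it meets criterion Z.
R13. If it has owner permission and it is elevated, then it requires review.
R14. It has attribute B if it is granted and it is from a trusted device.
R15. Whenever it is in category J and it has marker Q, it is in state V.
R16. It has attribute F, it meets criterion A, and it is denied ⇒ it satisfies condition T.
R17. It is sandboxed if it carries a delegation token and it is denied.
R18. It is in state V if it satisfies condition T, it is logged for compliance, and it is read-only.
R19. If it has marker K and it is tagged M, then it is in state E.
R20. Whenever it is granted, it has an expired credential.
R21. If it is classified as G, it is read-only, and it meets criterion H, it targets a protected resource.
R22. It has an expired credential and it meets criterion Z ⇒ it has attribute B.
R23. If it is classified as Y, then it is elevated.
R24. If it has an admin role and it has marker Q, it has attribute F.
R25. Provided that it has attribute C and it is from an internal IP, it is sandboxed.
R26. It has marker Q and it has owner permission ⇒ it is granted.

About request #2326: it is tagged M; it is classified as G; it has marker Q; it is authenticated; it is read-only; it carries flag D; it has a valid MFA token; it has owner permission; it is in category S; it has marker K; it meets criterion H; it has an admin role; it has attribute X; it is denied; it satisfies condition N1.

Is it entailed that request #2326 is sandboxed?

Yes

By R4 (it carries flag D, it is in category S): it meets criterion A.
By R10 (it satisfies condition N1, it is read-only, it is classified as G): it is elevated.
By R12 (it has attribute X): it meets criterion Z.
By R19 (it has marker K, it is tagged M): it is in state E.
By R21 (it is classified as G, it is read-only, it meets criterion H): it targets a protected resource.
By R24 (it has an admin role, it has marker Q): it has attribute F.
By R26 (it has marker Q, it has owner permission): it is granted.
By R1 (it is elevated, it targets a protected resource): it is from an internal IP.
By R9 (it is in state E, it has marker Q): it is logged for compliance.
By R16 (it has attribute F, it meets criterion A, it is denied): it satisfies condition T.
By R18 (it satisfies condition T, it is logged for compliance, it is read-only): it is in state V.
By R20 (it is granted): it has an expired credential.
By R22 (it has an expired credential, it meets criterion Z): it has attribute B.
By R6 (it is in state V, it satisfies condition N1, it has attribute B): it has attribute C.
By R25 (it has attribute C, it is from an internal IP): it is sandboxed.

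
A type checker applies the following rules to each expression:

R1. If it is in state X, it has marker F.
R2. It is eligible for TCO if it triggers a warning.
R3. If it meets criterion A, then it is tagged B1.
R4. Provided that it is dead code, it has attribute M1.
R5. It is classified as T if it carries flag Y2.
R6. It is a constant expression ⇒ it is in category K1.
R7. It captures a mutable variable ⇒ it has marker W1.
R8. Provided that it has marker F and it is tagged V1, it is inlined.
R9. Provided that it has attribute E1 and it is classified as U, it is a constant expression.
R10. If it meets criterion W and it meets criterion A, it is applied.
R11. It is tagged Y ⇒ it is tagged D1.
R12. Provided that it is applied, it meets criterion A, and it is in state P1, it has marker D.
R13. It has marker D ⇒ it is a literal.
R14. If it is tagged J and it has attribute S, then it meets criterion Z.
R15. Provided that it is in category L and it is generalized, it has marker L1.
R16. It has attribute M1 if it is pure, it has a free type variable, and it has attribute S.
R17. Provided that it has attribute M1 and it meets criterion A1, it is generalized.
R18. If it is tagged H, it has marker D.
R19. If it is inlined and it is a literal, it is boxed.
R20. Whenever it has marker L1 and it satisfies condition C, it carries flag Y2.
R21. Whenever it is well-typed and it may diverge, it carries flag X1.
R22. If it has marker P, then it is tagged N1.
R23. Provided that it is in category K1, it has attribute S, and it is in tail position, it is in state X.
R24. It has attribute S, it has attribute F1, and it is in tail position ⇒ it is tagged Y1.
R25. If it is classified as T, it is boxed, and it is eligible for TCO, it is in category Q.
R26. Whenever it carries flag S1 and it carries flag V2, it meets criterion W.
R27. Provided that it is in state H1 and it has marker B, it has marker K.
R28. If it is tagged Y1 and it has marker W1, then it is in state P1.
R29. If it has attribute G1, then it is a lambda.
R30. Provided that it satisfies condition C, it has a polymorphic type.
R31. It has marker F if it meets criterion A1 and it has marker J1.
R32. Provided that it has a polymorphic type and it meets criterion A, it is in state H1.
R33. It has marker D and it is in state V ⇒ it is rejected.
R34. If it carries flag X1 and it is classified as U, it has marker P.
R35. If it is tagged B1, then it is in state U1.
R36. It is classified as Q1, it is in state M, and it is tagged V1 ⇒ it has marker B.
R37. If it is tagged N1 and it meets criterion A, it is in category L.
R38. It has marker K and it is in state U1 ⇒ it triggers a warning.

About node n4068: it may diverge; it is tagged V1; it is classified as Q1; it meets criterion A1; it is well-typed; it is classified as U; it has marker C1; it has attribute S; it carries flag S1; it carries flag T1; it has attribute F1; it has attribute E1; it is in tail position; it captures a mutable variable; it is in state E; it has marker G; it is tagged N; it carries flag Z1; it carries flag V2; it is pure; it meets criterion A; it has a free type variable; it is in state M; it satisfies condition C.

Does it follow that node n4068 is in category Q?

By R3 (it meets criterion A): it is tagged B1.
By R7 (it captures a mutable variable): it has marker W1.
By R9 (it has attribute E1, it is classified as U): it is a constant expression.
By R16 (it is pure, it has a free type variable, it has attribute S): it has attribute M1.
By R17 (it has attribute M1, it meets criterion A1): it is generalized.
By R21 (it is well-typed, it may diverge): it carries flag X1.
By R24 (it has attribute S, it has attribute F1, it is in tail position): it is tagged Y1.
By R26 (it carries flag S1, it carries flag V2): it meets criterion W.
By R28 (it is tagged Y1, it has marker W1): it is in state P1.
By R30 (it satisfies condition C): it has a polymorphic type.
By R32 (it has a polymorphic type, it meets criterion A): it is in state H1.
By R34 (it carries flag X1, it is classified as U): it has marker P.
By R35 (it is tagged B1): it is in state U1.
By R36 (it is classified as Q1, it is in state M, it is tagged V1): it has marker B.
By R6 (it is a constant expression): it is in category K1.
By R10 (it meets criterion W, it meets criterion A): it is applied.
By R12 (it is applied, it meets criterion A, it is in state P1): it has marker D.
By R13 (it has marker D): it is a literal.
By R22 (it has marker P): it is tagged N1.
By R23 (it is in category K1, it has attribute S, it is in tail position): it is in state X.
By R27 (it is in state H1, it has marker B): it has marker K.
By R37 (it is tagged N1, it meets criterion A): it is in category L.
By R38 (it has marker K, it is in state U1): it triggers a warning.
By R1 (it is in state X): it has marker F.
By R2 (it triggers a warning): it is eligible for TCO.
By R8 (it has marker F, it is tagged V1): it is inlined.
By R15 (it is in category L, it is generalized): it has marker L1.
By R19 (it is inlined, it is a literal): it is boxed.
By R20 (it has marker L1, it satisfies condition C): it carries flag Y2.
By R5 (it carries flag Y2): it is classified as T.
By R25 (it is classified as T, it is boxed, it is eligible for TCO): it is in category Q.

Yes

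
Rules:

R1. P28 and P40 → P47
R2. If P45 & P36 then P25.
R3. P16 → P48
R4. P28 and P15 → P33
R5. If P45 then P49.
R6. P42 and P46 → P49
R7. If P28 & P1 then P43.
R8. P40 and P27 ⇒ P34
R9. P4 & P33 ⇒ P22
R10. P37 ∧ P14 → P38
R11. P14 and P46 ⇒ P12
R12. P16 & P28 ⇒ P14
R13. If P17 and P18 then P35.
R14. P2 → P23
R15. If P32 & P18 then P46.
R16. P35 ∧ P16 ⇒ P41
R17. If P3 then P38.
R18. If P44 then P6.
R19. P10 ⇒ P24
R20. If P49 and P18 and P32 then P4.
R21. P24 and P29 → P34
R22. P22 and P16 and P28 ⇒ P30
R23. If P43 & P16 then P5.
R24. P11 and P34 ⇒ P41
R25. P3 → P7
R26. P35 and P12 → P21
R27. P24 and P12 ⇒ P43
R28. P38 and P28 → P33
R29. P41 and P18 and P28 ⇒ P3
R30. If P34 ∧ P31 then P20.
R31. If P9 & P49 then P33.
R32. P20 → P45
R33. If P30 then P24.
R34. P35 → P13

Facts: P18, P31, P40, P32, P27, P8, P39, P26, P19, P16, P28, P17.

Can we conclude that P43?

P34  (by R8: P40, P27)
P14  (by R12: P16, P28)
P35  (by R13: P17, P18)
P46  (by R15: P32, P18)
P41  (by R16: P35, P16)
P3  (by R29: P41, P18, P28)
P20  (by R30: P34, P31)
P45  (by R32: P20)
P49  (by R5: P45)
P12  (by R11: P14, P46)
P38  (by R17: P3)
P4  (by R20: P49, P18, P32)
P33  (by R28: P38, P28)
P22  (by R9: P4, P33)
P30  (by R22: P22, P16, P28)
P24  (by R33: P30)
P43  (by R27: P24, P12)

Yes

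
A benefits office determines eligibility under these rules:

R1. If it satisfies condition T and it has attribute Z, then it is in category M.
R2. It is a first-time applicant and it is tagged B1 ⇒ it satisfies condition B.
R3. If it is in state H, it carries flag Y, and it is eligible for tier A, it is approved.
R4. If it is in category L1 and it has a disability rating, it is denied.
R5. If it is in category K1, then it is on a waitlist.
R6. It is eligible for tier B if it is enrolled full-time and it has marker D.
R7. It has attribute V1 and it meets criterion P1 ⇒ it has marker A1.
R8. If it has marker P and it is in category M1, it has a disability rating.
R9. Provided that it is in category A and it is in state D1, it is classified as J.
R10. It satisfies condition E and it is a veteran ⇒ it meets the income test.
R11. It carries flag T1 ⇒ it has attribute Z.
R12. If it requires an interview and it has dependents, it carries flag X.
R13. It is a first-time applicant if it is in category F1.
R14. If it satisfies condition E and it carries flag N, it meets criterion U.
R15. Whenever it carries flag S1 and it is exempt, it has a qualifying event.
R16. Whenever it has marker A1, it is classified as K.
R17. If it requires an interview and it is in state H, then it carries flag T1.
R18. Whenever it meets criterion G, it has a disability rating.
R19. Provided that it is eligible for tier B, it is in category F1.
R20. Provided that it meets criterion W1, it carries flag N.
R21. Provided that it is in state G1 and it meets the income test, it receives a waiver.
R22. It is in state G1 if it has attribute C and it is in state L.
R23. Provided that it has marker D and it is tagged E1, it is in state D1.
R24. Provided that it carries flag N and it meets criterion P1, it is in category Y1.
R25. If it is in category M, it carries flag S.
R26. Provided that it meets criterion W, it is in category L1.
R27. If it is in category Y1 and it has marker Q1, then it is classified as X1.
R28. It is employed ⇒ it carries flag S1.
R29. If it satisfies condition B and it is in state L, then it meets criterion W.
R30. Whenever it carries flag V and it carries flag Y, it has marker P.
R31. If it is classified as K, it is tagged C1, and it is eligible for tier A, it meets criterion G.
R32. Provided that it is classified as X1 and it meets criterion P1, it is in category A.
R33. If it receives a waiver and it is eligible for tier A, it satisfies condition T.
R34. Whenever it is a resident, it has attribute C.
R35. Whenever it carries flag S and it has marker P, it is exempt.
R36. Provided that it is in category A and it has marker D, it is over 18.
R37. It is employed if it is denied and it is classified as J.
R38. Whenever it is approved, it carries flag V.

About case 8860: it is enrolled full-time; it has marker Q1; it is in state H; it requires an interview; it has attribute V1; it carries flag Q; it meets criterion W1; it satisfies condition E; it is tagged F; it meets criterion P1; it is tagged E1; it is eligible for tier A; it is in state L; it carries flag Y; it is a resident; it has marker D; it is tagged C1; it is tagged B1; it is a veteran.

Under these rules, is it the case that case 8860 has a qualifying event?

By R3 (it is in state H, it carries flag Y, it is eligible for tier A): it is approved.
By R6 (it is enrolled full-time, it has marker D): it is eligible for tier B.
By R7 (it has attribute V1, it meets criterion P1): it has marker A1.
By R10 (it satisfies condition E, it is a veteran): it meets the income test.
By R16 (it has marker A1): it is classified as K.
By R17 (it requires an interview, it is in state H): it carries flag T1.
By R19 (it is eligible for tier B): it is in category F1.
By R20 (it meets criterion W1): it carries flag N.
By R23 (it has marker D, it is tagged E1): it is in state D1.
By R24 (it carries flag N, it meets criterion P1): it is in category Y1.
By R27 (it is in category Y1, it has marker Q1): it is classified as X1.
By R31 (it is classified as K, it is tagged C1, it is eligible for tier A): it meets criterion G.
By R32 (it is classified as X1, it meets criterion P1): it is in category A.
By R34 (it is a resident): it has attribute C.
By R38 (it is approved): it carries flag V.
By R9 (it is in category A, it is in state D1): it is classified as J.
By R11 (it carries flag T1): it has attribute Z.
By R13 (it is in category F1): it is a first-time applicant.
By R18 (it meets criterion G): it has a disability rating.
By R22 (it has attribute C, it is in state L): it is in state G1.
By R30 (it carries flag V, it carries flag Y): it has marker P.
By R2 (it is a first-time applicant, it is tagged B1): it satisfies condition B.
By R21 (it is in state G1, it meets the income test): it receives a waiver.
By R29 (it satisfies condition B, it is in state L): it meets criterion W.
By R33 (it receives a waiver, it is eligible for tier A): it satisfies condition T.
By R1 (it satisfies condition T, it has attribute Z): it is in category M.
By R25 (it is in category M): it carries flag S.
By R26 (it meets criterion W): it is in category L1.
By R35 (it carries flag S, it has marker P): it is exempt.
By R4 (it is in category L1, it has a disability rating): it is denied.
By R37 (it is denied, it is classified as J): it is employed.
By R28 (it is employed): it carries flag S1.
By R15 (it carries flag S1, it is exempt): it has a qualifying event.

Yes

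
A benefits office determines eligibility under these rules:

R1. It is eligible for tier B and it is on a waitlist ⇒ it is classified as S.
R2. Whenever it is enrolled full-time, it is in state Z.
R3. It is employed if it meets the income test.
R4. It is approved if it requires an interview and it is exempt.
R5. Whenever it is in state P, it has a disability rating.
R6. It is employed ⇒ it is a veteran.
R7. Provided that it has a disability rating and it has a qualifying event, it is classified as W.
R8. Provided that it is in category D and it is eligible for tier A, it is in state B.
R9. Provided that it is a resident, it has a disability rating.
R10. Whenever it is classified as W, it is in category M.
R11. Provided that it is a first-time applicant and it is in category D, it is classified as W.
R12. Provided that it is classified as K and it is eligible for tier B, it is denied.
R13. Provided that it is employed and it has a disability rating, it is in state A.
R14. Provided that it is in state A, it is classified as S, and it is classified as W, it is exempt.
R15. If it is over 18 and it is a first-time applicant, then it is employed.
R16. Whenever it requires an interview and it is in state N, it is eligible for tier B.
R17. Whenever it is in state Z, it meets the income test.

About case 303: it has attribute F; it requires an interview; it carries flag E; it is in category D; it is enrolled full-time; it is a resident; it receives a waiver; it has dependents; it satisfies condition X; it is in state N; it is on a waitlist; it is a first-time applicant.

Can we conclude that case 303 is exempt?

By R2 (it is enrolled full-time): it is in state Z.
By R9 (it is a resident): it has a disability rating.
By R11 (it is a first-time applicant, it is in category D): it is classified as W.
By R16 (it requires an interview, it is in state N): it is eligible for tier B.
By R17 (it is in state Z): it meets the income test.
By R1 (it is eligible for tier B, it is on a waitlist): it is classified as S.
By R3 (it meets the income test): it is employed.
By R13 (it is employed, it has a disability rating): it is in state A.
By R14 (it is in state A, it is classified as S, it is classified as W): it is exempt.

Yes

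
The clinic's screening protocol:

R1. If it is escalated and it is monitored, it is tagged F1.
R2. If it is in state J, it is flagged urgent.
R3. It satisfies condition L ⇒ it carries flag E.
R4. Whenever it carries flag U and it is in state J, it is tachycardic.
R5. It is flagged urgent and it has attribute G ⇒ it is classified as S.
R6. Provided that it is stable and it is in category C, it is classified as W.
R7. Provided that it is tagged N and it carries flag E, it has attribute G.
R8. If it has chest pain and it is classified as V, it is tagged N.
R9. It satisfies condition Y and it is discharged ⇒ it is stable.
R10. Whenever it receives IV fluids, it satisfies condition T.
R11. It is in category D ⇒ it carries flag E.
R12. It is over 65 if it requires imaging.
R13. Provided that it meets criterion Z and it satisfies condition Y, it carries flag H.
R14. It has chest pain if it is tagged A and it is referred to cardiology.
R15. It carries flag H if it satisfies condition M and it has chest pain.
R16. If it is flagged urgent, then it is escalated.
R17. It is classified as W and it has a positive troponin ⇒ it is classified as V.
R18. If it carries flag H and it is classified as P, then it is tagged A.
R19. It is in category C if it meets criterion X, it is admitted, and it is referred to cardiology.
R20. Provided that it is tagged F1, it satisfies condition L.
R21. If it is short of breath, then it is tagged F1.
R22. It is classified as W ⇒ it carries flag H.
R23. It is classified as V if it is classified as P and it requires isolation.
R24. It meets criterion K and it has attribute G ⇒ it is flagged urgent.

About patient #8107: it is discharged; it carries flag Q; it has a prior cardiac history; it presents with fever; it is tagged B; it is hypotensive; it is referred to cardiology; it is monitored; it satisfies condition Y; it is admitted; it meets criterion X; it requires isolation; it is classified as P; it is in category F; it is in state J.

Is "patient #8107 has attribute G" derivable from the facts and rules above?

Yes

By R2 (it is in state J): it is flagged urgent.
By R9 (it satisfies condition Y, it is discharged): it is stable.
By R16 (it is flagged urgent): it is escalated.
By R19 (it meets criterion X, it is admitted, it is referred to cardiology): it is in category C.
By R23 (it is classified as P, it requires isolation): it is classified as V.
By R1 (it is escalated, it is monitored): it is tagged F1.
By R6 (it is stable, it is in category C): it is classified as W.
By R20 (it is tagged F1): it satisfies condition L.
By R22 (it is classified as W): it carries flag H.
By R3 (it satisfies condition L): it carries flag E.
By R18 (it carries flag H, it is classified as P): it is tagged A.
By R14 (it is tagged A, it is referred to cardiology): it has chest pain.
By R8 (it has chest pain, it is classified as V): it is tagged N.
By R7 (it is tagged N, it carries flag E): it has attribute G.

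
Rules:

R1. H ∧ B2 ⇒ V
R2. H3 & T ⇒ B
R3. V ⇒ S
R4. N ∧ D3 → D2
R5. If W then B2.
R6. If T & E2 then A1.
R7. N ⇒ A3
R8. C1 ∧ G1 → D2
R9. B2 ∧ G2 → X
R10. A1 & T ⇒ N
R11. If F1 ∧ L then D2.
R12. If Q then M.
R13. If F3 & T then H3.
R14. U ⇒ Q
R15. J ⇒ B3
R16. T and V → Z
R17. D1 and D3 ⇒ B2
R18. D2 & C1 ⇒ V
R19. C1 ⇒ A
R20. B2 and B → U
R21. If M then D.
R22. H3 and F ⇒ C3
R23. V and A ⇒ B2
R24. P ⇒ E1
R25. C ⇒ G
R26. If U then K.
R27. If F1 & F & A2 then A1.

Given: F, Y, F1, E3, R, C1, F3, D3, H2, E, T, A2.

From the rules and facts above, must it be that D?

H3  (by R13: F3, T)
A  (by R19: C1)
A1  (by R27: F1, F, A2)
B  (by R2: H3, T)
N  (by R10: A1, T)
D2  (by R4: N, D3)
V  (by R18: D2, C1)
B2  (by R23: V, A)
U  (by R20: B2, B)
Q  (by R14: U)
M  (by R12: Q)
D  (by R21: M)

Yes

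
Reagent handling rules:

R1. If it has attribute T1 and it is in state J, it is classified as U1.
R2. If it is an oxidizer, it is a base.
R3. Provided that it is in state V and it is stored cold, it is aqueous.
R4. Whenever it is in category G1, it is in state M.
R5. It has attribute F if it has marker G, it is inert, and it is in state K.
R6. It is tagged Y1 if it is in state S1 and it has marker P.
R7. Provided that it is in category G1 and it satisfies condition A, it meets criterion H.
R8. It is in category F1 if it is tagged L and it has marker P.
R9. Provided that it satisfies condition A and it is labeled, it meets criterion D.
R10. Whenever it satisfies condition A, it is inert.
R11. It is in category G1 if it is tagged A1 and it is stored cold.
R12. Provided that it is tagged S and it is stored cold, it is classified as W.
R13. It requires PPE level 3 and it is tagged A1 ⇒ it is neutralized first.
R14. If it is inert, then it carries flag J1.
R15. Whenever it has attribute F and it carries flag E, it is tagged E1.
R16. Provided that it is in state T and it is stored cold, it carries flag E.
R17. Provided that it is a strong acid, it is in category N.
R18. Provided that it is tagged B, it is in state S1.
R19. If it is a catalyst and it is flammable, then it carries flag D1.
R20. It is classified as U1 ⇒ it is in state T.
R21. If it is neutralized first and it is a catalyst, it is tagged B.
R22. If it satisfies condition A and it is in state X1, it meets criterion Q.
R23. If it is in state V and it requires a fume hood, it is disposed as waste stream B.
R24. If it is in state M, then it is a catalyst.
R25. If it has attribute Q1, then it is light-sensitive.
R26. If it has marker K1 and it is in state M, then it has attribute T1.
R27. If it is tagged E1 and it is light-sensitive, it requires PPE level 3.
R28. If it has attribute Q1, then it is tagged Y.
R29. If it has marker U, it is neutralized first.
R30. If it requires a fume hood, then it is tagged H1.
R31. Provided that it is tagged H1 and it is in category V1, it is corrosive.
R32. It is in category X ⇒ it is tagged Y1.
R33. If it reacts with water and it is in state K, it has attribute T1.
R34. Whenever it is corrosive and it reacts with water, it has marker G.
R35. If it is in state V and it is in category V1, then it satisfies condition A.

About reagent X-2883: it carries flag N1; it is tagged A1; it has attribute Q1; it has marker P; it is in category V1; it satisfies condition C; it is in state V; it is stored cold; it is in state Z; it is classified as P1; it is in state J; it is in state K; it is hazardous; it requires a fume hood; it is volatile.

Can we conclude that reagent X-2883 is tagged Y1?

Forward chaining from the given facts derives: is aqueous, is in category G1, is disposed as waste stream B, is light-sensitive, is tagged Y, is tagged H1, is corrosive, satisfies condition A, is in state M, meets criterion H, is inert, carries flag J1, is a catalyst.
Rules concluding "it is tagged Y1": R6 needs "it is in state S1"; R32 needs "it is in category X" — none of these are established.

No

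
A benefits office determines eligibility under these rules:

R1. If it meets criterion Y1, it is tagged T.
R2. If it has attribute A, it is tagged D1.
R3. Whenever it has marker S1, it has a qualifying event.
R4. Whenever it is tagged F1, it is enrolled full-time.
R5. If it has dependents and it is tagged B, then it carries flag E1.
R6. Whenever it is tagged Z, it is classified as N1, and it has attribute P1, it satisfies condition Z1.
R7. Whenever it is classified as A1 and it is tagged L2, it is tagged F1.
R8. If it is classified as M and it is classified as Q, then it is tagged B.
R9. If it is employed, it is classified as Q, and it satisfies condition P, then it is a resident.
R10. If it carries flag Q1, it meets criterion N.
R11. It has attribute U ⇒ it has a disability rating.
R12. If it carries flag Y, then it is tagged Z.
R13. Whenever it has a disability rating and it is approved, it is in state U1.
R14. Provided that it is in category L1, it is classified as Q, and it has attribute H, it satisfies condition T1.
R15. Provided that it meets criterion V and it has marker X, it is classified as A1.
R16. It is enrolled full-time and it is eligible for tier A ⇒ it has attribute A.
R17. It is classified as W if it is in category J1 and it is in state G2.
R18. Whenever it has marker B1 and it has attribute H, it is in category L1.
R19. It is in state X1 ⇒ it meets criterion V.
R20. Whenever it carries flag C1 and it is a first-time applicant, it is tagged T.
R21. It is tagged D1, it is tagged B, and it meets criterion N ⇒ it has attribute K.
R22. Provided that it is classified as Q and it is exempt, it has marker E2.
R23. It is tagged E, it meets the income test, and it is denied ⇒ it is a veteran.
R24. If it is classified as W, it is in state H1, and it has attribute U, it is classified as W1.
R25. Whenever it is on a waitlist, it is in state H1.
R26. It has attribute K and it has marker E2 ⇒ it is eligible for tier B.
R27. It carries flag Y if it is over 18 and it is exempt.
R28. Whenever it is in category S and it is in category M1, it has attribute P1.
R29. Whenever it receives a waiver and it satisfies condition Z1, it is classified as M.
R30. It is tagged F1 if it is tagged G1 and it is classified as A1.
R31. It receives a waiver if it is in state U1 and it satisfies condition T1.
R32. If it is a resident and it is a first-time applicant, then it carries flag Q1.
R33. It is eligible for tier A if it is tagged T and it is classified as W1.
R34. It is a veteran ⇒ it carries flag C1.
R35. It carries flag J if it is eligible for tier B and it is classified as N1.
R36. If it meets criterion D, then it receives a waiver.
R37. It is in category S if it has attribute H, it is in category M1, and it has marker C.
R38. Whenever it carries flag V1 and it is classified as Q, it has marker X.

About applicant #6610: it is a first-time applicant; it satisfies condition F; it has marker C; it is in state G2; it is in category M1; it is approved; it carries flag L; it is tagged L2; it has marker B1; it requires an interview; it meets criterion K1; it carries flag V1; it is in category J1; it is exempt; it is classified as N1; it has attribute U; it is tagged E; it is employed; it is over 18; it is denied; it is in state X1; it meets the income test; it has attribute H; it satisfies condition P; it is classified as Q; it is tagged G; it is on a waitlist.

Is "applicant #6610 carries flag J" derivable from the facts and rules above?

By R9 (it is employed, it is classified as Q, it satisfies condition P): it is a resident.
By R11 (it has attribute U): it has a disability rating.
By R13 (it has a disability rating, it is approved): it is in state U1.
By R17 (it is in category J1, it is in state G2): it is classified as W.
By R18 (it has marker B1, it has attribute H): it is in category L1.
By R19 (it is in state X1): it meets criterion V.
By R22 (it is classified as Q, it is exempt): it has marker E2.
By R23 (it is tagged E, it meets the income test, it is denied): it is a veteran.
By R25 (it is on a waitlist): it is in state H1.
By R27 (it is over 18, it is exempt): it carries flag Y.
By R32 (it is a resident, it is a first-time applicant): it carries flag Q1.
By R34 (it is a veteran): it carries flag C1.
By R37 (it has attribute H, it is in category M1, it has marker C): it is in category S.
By R38 (it carries flag V1, it is classified as Q): it has marker X.
By R10 (it carries flag Q1): it meets criterion N.
By R12 (it carries flag Y): it is tagged Z.
By R14 (it is in category L1, it is classified as Q, it has attribute H): it satisfies condition T1.
By R15 (it meets criterion V, it has marker X): it is classified as A1.
By R20 (it carries flag C1, it is a first-time applicant): it is tagged T.
By R24 (it is classified as W, it is in state H1, it has attribute U): it is classified as W1.
By R28 (it is in category S, it is in category M1): it has attribute P1.
By R31 (it is in state U1, it satisfies condition T1): it receives a waiver.
By R33 (it is tagged T, it is classified as W1): it is eligible for tier A.
By R6 (it is tagged Z, it is classified as N1, it has attribute P1): it satisfies condition Z1.
By R7 (it is classified as A1, it is tagged L2): it is tagged F1.
By R29 (it receives a waiver, it satisfies condition Z1): it is classified as M.
By R4 (it is tagged F1): it is enrolled full-time.
By R8 (it is classified as M, it is classified as Q): it is tagged B.
By R16 (it is enrolled full-time, it is eligible for tier A): it has attribute A.
By R2 (it has attribute A): it is tagged D1.
By R21 (it is tagged D1, it is tagged B, it meets criterion N): it has attribute K.
By R26 (it has attribute K, it has marker E2): it is eligible for tier B.
By R35 (it is eligible for tier B, it is classified as N1): it carries flag J.

Yes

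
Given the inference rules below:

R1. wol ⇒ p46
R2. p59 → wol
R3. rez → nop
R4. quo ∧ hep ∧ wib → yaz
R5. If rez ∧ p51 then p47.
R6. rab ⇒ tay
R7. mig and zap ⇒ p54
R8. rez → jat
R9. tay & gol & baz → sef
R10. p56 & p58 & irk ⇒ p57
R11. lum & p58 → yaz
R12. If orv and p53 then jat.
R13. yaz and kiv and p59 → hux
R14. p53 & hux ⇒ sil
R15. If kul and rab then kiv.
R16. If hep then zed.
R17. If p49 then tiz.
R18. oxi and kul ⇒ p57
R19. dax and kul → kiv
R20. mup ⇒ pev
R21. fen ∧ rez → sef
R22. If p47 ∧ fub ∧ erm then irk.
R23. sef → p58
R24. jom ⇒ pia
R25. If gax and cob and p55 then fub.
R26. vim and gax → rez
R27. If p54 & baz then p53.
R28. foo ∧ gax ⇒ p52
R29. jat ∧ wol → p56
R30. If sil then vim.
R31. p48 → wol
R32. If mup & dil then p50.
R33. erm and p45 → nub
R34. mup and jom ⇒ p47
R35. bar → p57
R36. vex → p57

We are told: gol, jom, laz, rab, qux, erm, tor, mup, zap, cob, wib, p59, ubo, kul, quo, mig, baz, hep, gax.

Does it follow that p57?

No

Forward chaining from the given facts derives: wol, yaz, tay, p54, sef, kiv, zed, pev, p58, pia, p53, p47, p46, hux, sil, vim, rez, nop, jat, p56.
Rules concluding p57: R10 needs irk; R18 needs oxi; R35 needs bar; R36 needs vex — none of these are established.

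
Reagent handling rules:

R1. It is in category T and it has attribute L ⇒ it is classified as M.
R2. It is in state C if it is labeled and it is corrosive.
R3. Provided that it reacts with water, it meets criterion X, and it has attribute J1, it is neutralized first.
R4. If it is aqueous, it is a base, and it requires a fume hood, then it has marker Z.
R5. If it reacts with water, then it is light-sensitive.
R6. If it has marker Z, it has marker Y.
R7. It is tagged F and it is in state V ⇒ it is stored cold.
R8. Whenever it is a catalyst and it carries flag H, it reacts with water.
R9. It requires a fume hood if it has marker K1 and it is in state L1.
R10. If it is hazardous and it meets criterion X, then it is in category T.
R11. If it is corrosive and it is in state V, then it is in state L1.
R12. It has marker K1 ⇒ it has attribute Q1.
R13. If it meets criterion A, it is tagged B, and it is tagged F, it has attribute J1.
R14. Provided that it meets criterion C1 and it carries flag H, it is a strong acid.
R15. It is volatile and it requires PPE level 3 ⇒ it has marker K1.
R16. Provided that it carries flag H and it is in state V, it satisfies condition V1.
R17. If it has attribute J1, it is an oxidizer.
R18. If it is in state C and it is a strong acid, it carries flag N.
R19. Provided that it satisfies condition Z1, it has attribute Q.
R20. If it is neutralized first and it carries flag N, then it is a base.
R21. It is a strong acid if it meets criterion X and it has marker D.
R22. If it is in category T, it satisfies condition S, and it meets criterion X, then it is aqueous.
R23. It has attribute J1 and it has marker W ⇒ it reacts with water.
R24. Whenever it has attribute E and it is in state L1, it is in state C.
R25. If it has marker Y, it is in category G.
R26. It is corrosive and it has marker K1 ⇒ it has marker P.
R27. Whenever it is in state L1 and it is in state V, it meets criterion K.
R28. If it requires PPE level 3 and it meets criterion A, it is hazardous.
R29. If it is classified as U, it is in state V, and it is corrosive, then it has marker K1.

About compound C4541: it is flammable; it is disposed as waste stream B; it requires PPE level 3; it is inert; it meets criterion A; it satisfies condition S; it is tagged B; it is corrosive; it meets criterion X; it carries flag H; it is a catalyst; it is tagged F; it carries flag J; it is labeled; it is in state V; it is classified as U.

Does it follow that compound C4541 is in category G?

Forward chaining from the given facts derives: is in state C, is stored cold, reacts with water, is in state L1, has attribute J1, satisfies condition V1, is an oxidizer, meets criterion K, is hazardous, has marker K1, is neutralized first, is light-sensitive, requires a fume hood, is in category T, has attribute Q1, is aqueous, has marker P.
The only rule concluding "it is in category G" is R25, which needs "it has marker Y"; that is never established.

No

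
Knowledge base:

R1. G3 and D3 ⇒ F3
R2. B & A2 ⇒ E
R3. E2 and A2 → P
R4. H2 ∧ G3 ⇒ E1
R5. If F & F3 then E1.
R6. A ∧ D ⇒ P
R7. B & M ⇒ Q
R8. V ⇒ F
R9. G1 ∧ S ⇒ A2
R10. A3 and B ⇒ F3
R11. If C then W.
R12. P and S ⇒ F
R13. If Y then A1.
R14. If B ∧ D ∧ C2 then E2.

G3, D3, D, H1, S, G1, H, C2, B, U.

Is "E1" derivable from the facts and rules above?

Yes

F3  (by R1: G3, D3)
A2  (by R9: G1, S)
E2  (by R14: B, D, C2)
P  (by R3: E2, A2)
F  (by R12: P, S)
E1  (by R5: F, F3)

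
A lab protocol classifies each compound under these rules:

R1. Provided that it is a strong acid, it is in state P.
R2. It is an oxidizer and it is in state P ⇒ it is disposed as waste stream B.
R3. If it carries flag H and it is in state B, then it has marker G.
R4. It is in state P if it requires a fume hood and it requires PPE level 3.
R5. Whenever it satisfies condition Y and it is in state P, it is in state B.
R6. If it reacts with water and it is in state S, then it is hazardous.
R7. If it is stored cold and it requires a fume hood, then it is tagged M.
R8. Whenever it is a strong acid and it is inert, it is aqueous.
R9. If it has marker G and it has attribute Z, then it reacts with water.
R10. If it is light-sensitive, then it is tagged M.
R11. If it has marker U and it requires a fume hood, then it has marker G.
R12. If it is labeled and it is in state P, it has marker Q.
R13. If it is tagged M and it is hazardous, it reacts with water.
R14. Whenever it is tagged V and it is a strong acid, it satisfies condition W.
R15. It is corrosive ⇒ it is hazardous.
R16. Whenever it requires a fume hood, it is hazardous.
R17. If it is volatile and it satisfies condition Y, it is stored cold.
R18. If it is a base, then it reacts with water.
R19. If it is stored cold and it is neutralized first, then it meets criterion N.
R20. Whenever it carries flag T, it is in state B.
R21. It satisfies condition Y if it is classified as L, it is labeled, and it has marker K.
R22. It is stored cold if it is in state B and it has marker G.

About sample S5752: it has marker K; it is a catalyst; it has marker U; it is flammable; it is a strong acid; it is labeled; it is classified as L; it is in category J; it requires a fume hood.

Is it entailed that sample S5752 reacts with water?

Yes

By R1 (it is a strong acid): it is in state P.
By R11 (it has marker U, it requires a fume hood): it has marker G.
By R16 (it requires a fume hood): it is hazardous.
By R21 (it is classified as L, it is labeled, it has marker K): it satisfies condition Y.
By R5 (it satisfies condition Y, it is in state P): it is in state B.
By R22 (it is in state B, it has marker G): it is stored cold.
By R7 (it is stored cold, it requires a fume hood): it is tagged M.
By R13 (it is tagged M, it is hazardous): it reacts with water.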